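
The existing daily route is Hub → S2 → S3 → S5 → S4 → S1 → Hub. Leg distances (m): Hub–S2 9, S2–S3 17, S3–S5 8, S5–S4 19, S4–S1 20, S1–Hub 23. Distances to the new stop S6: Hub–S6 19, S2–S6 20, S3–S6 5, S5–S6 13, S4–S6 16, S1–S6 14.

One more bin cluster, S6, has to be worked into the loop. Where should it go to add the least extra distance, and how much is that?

Insertion cost between consecutive stops i–j is d(i,S6) + d(S6,j) − d(i,j):
  between Hub and S2: 19 + 20 − 9 = 30
  between S2 and S3: 20 + 5 − 17 = 8
  between S3 and S5: 5 + 13 − 8 = 10
  between S5 and S4: 13 + 16 − 19 = 10
  between S4 and S1: 16 + 14 − 20 = 10
  between S1 and Hub: 14 + 19 − 23 = 10
Cheapest insertion is between S2 and S3, adding 8.
New total = 96 + 8 = 104.

Minimum extra distance: 8 m, inserting S6 between S2 and S3.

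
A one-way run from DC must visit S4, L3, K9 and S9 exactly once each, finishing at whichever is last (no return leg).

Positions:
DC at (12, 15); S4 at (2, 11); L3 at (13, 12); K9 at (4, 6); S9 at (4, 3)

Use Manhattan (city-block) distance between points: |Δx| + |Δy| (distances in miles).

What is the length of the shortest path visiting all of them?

Minimum one-way distance = 26 miles.

There are 4! = 24 possible orderings.
DC→S4→L3→K9→S9: 14+12+15+3 = 44
DC→S4→L3→S9→K9: 14+12+18+3 = 47
DC→S4→K9→L3→S9: 14+7+15+18 = 54
DC→S4→K9→S9→L3: 14+7+3+18 = 42
DC→S4→S9→L3→K9: 14+10+18+15 = 57
DC→S4→S9→K9→L3: 14+10+3+15 = 42
DC→L3→S4→K9→S9: 4+12+7+3 = 26
DC→L3→S4→S9→K9: 4+12+10+3 = 29
DC→L3→K9→S4→S9: 4+15+7+10 = 36
DC→L3→K9→S9→S4: 4+15+3+10 = 32
DC→L3→S9→S4→K9: 4+18+10+7 = 39
DC→L3→S9→K9→S4: 4+18+3+7 = 32
DC→K9→S4→L3→S9: 17+7+12+18 = 54
DC→K9→S4→S9→L3: 17+7+10+18 = 52
… (10 more)
The minimum is 26.
One shortest path: DC → L3 → S4 → K9 → S9.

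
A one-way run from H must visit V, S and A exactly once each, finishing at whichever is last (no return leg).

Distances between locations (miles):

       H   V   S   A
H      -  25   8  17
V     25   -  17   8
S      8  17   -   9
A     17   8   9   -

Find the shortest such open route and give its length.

Shortest open route: 25 miles.

There are 3! = 6 possible orderings.
H→V→S→A: 25+17+9 = 51
H→V→A→S: 25+8+9 = 42
H→S→V→A: 8+17+8 = 33
H→S→A→V: 8+9+8 = 25
H→A→V→S: 17+8+17 = 42
H→A→S→V: 17+9+17 = 43
The minimum is 25.
One shortest path: H → S → A → V.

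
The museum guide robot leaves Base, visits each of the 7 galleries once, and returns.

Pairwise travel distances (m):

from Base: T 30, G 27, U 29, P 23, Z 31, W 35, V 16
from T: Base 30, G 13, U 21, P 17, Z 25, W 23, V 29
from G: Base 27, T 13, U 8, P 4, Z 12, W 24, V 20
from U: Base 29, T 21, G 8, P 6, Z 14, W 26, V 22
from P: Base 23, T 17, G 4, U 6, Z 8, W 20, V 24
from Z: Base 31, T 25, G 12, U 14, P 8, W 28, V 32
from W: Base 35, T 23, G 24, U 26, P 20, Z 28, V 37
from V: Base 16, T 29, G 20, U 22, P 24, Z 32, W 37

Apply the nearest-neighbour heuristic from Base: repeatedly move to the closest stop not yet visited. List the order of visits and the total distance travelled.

Nearest-neighbour total = 143 m; route Base → V → G → P → U → Z → T → W → Base.

At Base the remaining stops are V 16, P 23, G 27, U 29, T 30, Z 31, W 35; go to V.
At V the remaining stops are G 20, U 22, P 24, T 29, Z 32, W 37; go to G.
At G the remaining stops are P 4, U 8, Z 12, T 13, W 24; go to P.
At P the remaining stops are U 6, Z 8, T 17, W 20; go to U.
At U the remaining stops are Z 14, T 21, W 26; go to Z.
At Z the remaining stops are T 25, W 28; go to T.
At T the remaining stops are W 23; go to W.
Return W→Base: 35.
Total = 16 + 20 + 4 + 6 + 14 + 25 + 23 + 35 = 143.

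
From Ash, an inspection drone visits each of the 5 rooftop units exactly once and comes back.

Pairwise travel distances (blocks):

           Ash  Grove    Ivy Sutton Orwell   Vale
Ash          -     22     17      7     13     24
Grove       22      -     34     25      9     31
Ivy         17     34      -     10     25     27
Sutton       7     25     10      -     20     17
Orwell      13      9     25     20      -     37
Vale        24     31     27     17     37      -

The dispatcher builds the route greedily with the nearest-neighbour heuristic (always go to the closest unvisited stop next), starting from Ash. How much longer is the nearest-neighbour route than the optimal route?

Excess over optimum: 9 blocks.

From Ash: Sutton=7, Orwell=13, Ivy=17, Grove=22, Vale=24 → choose Sutton (7).
From Sutton: Ivy=10, Vale=17, Orwell=20, Grove=25 → choose Ivy (10).
From Ivy: Orwell=25, Vale=27, Grove=34 → choose Orwell (25).
From Orwell: Grove=9, Vale=37 → choose Grove (9).
From Grove: Vale=31 → choose Vale (31).
NN route Ash → Sutton → Ivy → Orwell → Grove → Vale → Ash costs 106.
Optimal: Ash → Ivy → Sutton → Vale → Grove → Orwell → Ash costs 97 (by enumerating all 60 distinct tours).
Excess = 106 − 97 = 9.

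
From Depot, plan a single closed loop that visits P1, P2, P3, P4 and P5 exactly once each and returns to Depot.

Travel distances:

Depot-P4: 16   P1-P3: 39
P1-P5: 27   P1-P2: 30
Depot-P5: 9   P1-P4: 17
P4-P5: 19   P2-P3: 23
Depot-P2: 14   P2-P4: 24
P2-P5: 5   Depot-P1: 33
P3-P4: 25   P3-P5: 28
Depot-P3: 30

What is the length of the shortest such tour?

109 — the shortest possible round trip.

There are 60 distinct closed tours to check (reversals are equivalent).
Depot - P1 - P2 - P3 - P4 - P5 - Depot: 33+30+23+25+19+9 = 139
Depot - P1 - P2 - P3 - P5 - P4 - Depot: 33+30+23+28+19+16 = 149
Depot - P1 - P2 - P4 - P3 - P5 - Depot: 33+30+24+25+28+9 = 149
Depot - P1 - P2 - P4 - P5 - P3 - Depot: 33+30+24+19+28+30 = 164
Depot - P1 - P2 - P5 - P3 - P4 - Depot: 33+30+5+28+25+16 = 137
Depot - P1 - P2 - P5 - P4 - P3 - Depot: 33+30+5+19+25+30 = 142
Depot - P1 - P3 - P2 - P4 - P5 - Depot: 33+39+23+24+19+9 = 147
Depot - P1 - P3 - P2 - P5 - P4 - Depot: 33+39+23+5+19+16 = 135
Depot - P1 - P3 - P4 - P2 - P5 - Depot: 33+39+25+24+5+9 = 135
Depot - P1 - P3 - P4 - P5 - P2 - Depot: 33+39+25+19+5+14 = 135
Depot - P1 - P3 - P5 - P2 - P4 - Depot: 33+39+28+5+24+16 = 145
Depot - P1 - P3 - P5 - P4 - P2 - Depot: 33+39+28+19+24+14 = 157
Depot - P1 - P4 - P2 - P3 - P5 - Depot: 33+17+24+23+28+9 = 134
Depot - P1 - P4 - P2 - P5 - P3 - Depot: 33+17+24+5+28+30 = 137
… (46 more)
Depot - P4 - P1 - P3 - P2 - P5 - Depot: 16+17+39+23+5+9 = 109  ← best
The minimum is 109.
One optimal route: Depot → P4 → P1 → P3 → P2 → P5 → Depot (or its reverse).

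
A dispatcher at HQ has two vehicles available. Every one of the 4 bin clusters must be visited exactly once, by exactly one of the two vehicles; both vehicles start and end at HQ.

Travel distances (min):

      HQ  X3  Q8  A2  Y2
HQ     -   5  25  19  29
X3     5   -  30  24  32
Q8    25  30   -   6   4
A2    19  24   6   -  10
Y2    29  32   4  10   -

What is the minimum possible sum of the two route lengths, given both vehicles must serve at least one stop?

Minimum combined distance: 68 min.

There are 2^3 − 1 = 7 ways to divide the 4 stops into two non-empty groups. For each, the best each vehicle can do is its own shortest tour through its group:
  {X3} + {Q8, A2, Y2}: 10 + 58 = 68
  {Q8} + {X3, A2, Y2}: 50 + 66 = 116
  {X3, Q8} + {A2, Y2}: 60 + 58 = 118
  {A2} + {X3, Q8, Y2}: 38 + 66 = 104
  {X3, A2} + {Q8, Y2}: 48 + 58 = 106
  {Q8, A2} + {X3, Y2}: 50 + 66 = 116
  … (7 splits in total)
Best: vehicle 1 HQ → X3 → HQ = 10; vehicle 2 HQ → Q8 → Y2 → A2 → HQ = 58; combined 68.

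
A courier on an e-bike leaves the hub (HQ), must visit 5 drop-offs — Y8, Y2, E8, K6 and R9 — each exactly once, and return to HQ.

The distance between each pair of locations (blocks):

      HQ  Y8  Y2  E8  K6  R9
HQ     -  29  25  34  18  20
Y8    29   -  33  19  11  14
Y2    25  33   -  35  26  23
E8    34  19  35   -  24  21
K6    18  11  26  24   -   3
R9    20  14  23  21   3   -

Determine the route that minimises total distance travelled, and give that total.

Minimum total distance: 113 blocks.

With 5 stops there are 5!/2 = 60 distinct round trips (a route and its reverse cost the same).
HQ → Y8 → Y2 → E8 → K6 → R9 → HQ: 29+33+35+24+3+20 = 144
HQ → Y8 → Y2 → E8 → R9 → K6 → HQ: 29+33+35+21+3+18 = 139
HQ → Y8 → Y2 → K6 → E8 → R9 → HQ: 29+33+26+24+21+20 = 153
HQ → Y8 → Y2 → K6 → R9 → E8 → HQ: 29+33+26+3+21+34 = 146
HQ → Y8 → Y2 → R9 → E8 → K6 → HQ: 29+33+23+21+24+18 = 148
HQ → Y8 → Y2 → R9 → K6 → E8 → HQ: 29+33+23+3+24+34 = 146
HQ → Y8 → E8 → Y2 → K6 → R9 → HQ: 29+19+35+26+3+20 = 132
HQ → Y8 → E8 → Y2 → R9 → K6 → HQ: 29+19+35+23+3+18 = 127
HQ → Y8 → E8 → K6 → Y2 → R9 → HQ: 29+19+24+26+23+20 = 141
HQ → Y8 → E8 → K6 → R9 → Y2 → HQ: 29+19+24+3+23+25 = 123
HQ → Y8 → E8 → R9 → Y2 → K6 → HQ: 29+19+21+23+26+18 = 136
HQ → Y8 → E8 → R9 → K6 → Y2 → HQ: 29+19+21+3+26+25 = 123
HQ → Y8 → K6 → Y2 → E8 → R9 → HQ: 29+11+26+35+21+20 = 142
HQ → Y8 → K6 → Y2 → R9 → E8 → HQ: 29+11+26+23+21+34 = 144
… (46 more)
HQ → Y2 → E8 → Y8 → K6 → R9 → HQ: 25+35+19+11+3+20 = 113  ← best
The minimum is 113.
One optimal route: HQ → Y2 → E8 → Y8 → K6 → R9 → HQ (or its reverse).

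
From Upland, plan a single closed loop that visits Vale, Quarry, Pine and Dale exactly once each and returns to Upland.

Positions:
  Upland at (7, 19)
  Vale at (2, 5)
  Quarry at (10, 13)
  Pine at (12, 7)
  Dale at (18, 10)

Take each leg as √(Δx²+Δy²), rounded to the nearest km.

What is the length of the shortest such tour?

With 4 stops there are 4!/2 = 12 distinct round trips (a route and its reverse cost the same).
Upland → Vale → Quarry → Pine → Dale → Upland: 15+11+6+7+14 = 53
Upland → Vale → Quarry → Dale → Pine → Upland: 15+11+9+7+13 = 55
Upland → Vale → Pine → Quarry → Dale → Upland: 15+10+6+9+14 = 54
Upland → Vale → Pine → Dale → Quarry → Upland: 15+10+7+9+7 = 48
Upland → Vale → Dale → Quarry → Pine → Upland: 15+17+9+6+13 = 60
Upland → Vale → Dale → Pine → Quarry → Upland: 15+17+7+6+7 = 52
Upland → Quarry → Vale → Pine → Dale → Upland: 7+11+10+7+14 = 49
Upland → Quarry → Vale → Dale → Pine → Upland: 7+11+17+7+13 = 55
Upland → Quarry → Pine → Vale → Dale → Upland: 7+6+10+17+14 = 54
Upland → Quarry → Dale → Vale → Pine → Upland: 7+9+17+10+13 = 56
Upland → Pine → Vale → Quarry → Dale → Upland: 13+10+11+9+14 = 57
Upland → Pine → Quarry → Vale → Dale → Upland: 13+6+11+17+14 = 61
The minimum is 48.
One optimal route: Upland → Vale → Pine → Dale → Quarry → Upland (or its reverse).

Shortest round trip = 48 km.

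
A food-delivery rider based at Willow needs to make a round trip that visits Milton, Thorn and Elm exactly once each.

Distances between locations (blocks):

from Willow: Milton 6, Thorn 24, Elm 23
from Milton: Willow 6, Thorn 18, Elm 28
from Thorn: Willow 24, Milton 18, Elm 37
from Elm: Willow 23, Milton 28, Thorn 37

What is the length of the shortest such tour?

Shortest round trip = 84 blocks.

There are 3 distinct closed tours to check (reversals are equivalent).
Willow → Milton → Thorn → Elm → Willow: 6+18+37+23 = 84
Willow → Milton → Elm → Thorn → Willow: 6+28+37+24 = 95
Willow → Thorn → Milton → Elm → Willow: 24+18+28+23 = 93
The minimum is 84.
One optimal route: Willow → Milton → Thorn → Elm → Willow (or its reverse).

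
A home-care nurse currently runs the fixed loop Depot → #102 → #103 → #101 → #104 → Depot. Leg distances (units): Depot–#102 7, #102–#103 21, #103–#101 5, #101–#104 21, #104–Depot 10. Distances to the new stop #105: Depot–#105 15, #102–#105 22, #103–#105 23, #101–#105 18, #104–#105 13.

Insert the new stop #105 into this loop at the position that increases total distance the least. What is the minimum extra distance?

Adding 10 by placing #105 on the #101–#104 leg.

Insertion cost between consecutive stops i–j is d(i,#105) + d(#105,j) − d(i,j):
  between Depot and #102: 15 + 22 − 7 = 30
  between #102 and #103: 22 + 23 − 21 = 24
  between #103 and #101: 23 + 18 − 5 = 36
  between #101 and #104: 18 + 13 − 21 = 10
  between #104 and Depot: 13 + 15 − 10 = 18
Cheapest insertion is between #101 and #104, adding 10.
New total = 64 + 10 = 74.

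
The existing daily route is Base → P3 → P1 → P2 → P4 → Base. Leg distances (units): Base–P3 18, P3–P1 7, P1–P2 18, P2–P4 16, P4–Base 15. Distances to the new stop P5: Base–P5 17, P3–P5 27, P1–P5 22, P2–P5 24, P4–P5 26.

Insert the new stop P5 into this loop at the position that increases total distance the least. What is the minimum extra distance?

Insertion cost between consecutive stops i–j is d(i,P5) + d(P5,j) − d(i,j):
  between Base and P3: 17 + 27 − 18 = 26
  between P3 and P1: 27 + 22 − 7 = 42
  between P1 and P2: 22 + 24 − 18 = 28
  between P2 and P4: 24 + 26 − 16 = 34
  between P4 and Base: 26 + 17 − 15 = 28
Cheapest insertion is between Base and P3, adding 26.
New total = 74 + 26 = 100.

+26 — insert P5 between Base and P3.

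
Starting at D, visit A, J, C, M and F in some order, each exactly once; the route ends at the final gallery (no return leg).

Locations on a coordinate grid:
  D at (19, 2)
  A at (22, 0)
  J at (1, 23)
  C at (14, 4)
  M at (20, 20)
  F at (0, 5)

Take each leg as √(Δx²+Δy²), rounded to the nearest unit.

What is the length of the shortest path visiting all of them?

There are 5! = 120 possible orderings.
D - A - J - C - M - F: 4+31+23+17+25 = 100
D - A - J - C - F - M: 4+31+23+14+25 = 97
D - A - J - M - C - F: 4+31+19+17+14 = 85
D - A - J - M - F - C: 4+31+19+25+14 = 93
D - A - J - F - C - M: 4+31+18+14+17 = 84
D - A - J - F - M - C: 4+31+18+25+17 = 95
D - A - C - J - M - F: 4+9+23+19+25 = 80
D - A - C - J - F - M: 4+9+23+18+25 = 79
D - A - C - M - J - F: 4+9+17+19+18 = 67
D - A - C - M - F - J: 4+9+17+25+18 = 73
D - A - C - F - J - M: 4+9+14+18+19 = 64
D - A - C - F - M - J: 4+9+14+25+19 = 71
D - A - M - J - C - F: 4+20+19+23+14 = 80
D - A - M - J - F - C: 4+20+19+18+14 = 75
… (106 more)
The minimum is 64.
One shortest path: D → A → C → F → J → M.

Minimum one-way distance = 64.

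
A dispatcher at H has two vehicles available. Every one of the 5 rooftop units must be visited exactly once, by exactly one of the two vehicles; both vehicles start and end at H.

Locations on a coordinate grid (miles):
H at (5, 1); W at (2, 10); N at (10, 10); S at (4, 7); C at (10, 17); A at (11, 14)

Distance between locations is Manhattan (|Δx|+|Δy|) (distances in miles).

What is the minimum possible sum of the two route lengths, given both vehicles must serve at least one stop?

There are 2^4 − 1 = 15 ways to divide the 5 stops into two non-empty groups. For each, the best each vehicle can do is its own shortest tour through its group:
  {W} + {N, S, C, A}: 24 + 46 = 70
  {N} + {W, S, C, A}: 28 + 50 = 78
  {W, N} + {S, C, A}: 34 + 46 = 80
  {S} + {W, N, C, A}: 14 + 50 = 64
  {W, S} + {N, C, A}: 24 + 44 = 68
  {N, S} + {W, C, A}: 30 + 50 = 80
  … (15 splits in total)
Best: vehicle 1 H → S → H = 14; vehicle 2 H → W → N → C → A → H = 50; combined 64.

64 miles — the smallest possible combined total.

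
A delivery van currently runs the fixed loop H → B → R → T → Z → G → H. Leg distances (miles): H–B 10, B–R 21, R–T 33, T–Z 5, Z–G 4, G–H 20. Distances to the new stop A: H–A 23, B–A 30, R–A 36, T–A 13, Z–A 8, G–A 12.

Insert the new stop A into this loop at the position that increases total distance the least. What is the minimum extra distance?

Minimum extra distance: 15 miles, inserting A between G and H.

Insertion cost between consecutive stops i–j is d(i,A) + d(A,j) − d(i,j):
  between H and B: 23 + 30 − 10 = 43
  between B and R: 30 + 36 − 21 = 45
  between R and T: 36 + 13 − 33 = 16
  between T and Z: 13 + 8 − 5 = 16
  between Z and G: 8 + 12 − 4 = 16
  between G and H: 12 + 23 − 20 = 15
Cheapest insertion is between G and H, adding 15.
New total = 93 + 15 = 108.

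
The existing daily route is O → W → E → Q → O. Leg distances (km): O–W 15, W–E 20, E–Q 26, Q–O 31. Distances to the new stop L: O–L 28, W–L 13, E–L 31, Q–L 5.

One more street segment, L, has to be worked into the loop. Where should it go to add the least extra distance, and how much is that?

Minimum extra distance: 2 km, inserting L between Q and O.

Insertion cost between consecutive stops i–j is d(i,L) + d(L,j) − d(i,j):
  between O and W: 28 + 13 − 15 = 26
  between W and E: 13 + 31 − 20 = 24
  between E and Q: 31 + 5 − 26 = 10
  between Q and O: 5 + 28 − 31 = 2
Cheapest insertion is between Q and O, adding 2.
New total = 92 + 2 = 94.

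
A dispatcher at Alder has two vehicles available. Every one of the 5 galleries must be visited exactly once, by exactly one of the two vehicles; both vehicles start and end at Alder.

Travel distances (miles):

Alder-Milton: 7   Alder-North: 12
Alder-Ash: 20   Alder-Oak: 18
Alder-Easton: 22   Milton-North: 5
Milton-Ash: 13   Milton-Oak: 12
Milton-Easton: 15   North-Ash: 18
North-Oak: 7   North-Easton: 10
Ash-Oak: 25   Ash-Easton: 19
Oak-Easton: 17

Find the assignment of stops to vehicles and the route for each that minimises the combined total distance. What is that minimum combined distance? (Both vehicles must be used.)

There are 2^4 − 1 = 15 ways to divide the 5 stops into two non-empty groups. For each, the best each vehicle can do is its own shortest tour through its group:
  {Milton} + {North, Ash, Oak, Easton}: 14 + 74 = 88
  {North} + {Milton, Ash, Oak, Easton}: 24 + 74 = 98
  {Milton, North} + {Ash, Oak, Easton}: 24 + 74 = 98
  {Ash} + {Milton, North, Oak, Easton}: 40 + 57 = 97
  {Milton, Ash} + {North, Oak, Easton}: 40 + 57 = 97
  {North, Ash} + {Milton, Oak, Easton}: 50 + 57 = 107
  … (15 splits in total)
Best: vehicle 1 Alder → Milton → Alder = 14; vehicle 2 Alder → Ash → Easton → North → Oak → Alder = 74; combined 88.

88 miles — the smallest possible combined total.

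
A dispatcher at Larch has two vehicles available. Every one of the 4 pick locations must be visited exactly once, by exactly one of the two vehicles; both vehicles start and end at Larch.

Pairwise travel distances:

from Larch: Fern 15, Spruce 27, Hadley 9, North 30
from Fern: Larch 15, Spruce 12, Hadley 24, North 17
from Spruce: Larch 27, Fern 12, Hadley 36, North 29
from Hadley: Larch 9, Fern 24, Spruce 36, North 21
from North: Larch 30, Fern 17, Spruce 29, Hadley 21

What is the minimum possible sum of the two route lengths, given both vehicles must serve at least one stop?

104 — the smallest possible combined total.

There are 2^3 − 1 = 7 ways to divide the 4 stops into two non-empty groups. For each, the best each vehicle can do is its own shortest tour through its group:
  {Fern} + {Spruce, Hadley, North}: 30 + 86 = 116
  {Spruce} + {Fern, Hadley, North}: 54 + 62 = 116
  {Fern, Spruce} + {Hadley, North}: 54 + 60 = 114
  {Hadley} + {Fern, Spruce, North}: 18 + 86 = 104
  {Fern, Hadley} + {Spruce, North}: 48 + 86 = 134
  {Spruce, Hadley} + {Fern, North}: 72 + 62 = 134
  … (7 splits in total)
Best: vehicle 1 Larch → Hadley → Larch = 18; vehicle 2 Larch → Fern → Spruce → North → Larch = 86; combined 104.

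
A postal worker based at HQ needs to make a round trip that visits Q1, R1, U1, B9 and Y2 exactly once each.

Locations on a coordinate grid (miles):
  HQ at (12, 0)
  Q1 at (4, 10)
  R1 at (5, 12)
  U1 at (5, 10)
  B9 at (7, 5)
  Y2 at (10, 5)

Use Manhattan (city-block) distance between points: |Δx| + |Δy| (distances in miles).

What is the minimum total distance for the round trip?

Shortest round trip = 40 miles.

HQ-Q1-R1-U1-B9-Y2-HQ: 18+3+2+7+3+7 = 40
HQ-Q1-R1-U1-Y2-B9-HQ: 18+3+2+10+3+10 = 46
HQ-Q1-R1-B9-U1-Y2-HQ: 18+3+9+7+10+7 = 54
HQ-Q1-R1-B9-Y2-U1-HQ: 18+3+9+3+10+17 = 60
HQ-Q1-R1-Y2-U1-B9-HQ: 18+3+12+10+7+10 = 60
HQ-Q1-R1-Y2-B9-U1-HQ: 18+3+12+3+7+17 = 60
HQ-Q1-U1-R1-B9-Y2-HQ: 18+1+2+9+3+7 = 40
HQ-Q1-U1-R1-Y2-B9-HQ: 18+1+2+12+3+10 = 46
HQ-Q1-U1-B9-R1-Y2-HQ: 18+1+7+9+12+7 = 54
HQ-Q1-U1-B9-Y2-R1-HQ: 18+1+7+3+12+19 = 60
HQ-Q1-U1-Y2-R1-B9-HQ: 18+1+10+12+9+10 = 60
HQ-Q1-U1-Y2-B9-R1-HQ: 18+1+10+3+9+19 = 60
HQ-Q1-B9-R1-U1-Y2-HQ: 18+8+9+2+10+7 = 54
HQ-Q1-B9-R1-Y2-U1-HQ: 18+8+9+12+10+17 = 74
… (46 more)
The minimum is 40.
One optimal route: HQ → Q1 → R1 → U1 → B9 → Y2 → HQ (or its reverse).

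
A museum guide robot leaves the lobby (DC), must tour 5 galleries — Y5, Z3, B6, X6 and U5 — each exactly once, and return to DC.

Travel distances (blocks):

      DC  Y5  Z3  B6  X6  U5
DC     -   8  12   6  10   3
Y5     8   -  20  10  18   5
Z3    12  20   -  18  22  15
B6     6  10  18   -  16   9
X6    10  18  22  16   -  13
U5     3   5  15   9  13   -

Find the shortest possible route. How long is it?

There are 60 distinct closed tours to check (reversals are equivalent).
DC - Y5 - Z3 - B6 - X6 - U5 - DC: 8+20+18+16+13+3 = 78
DC - Y5 - Z3 - B6 - U5 - X6 - DC: 8+20+18+9+13+10 = 78
DC - Y5 - Z3 - X6 - B6 - U5 - DC: 8+20+22+16+9+3 = 78
DC - Y5 - Z3 - X6 - U5 - B6 - DC: 8+20+22+13+9+6 = 78
DC - Y5 - Z3 - U5 - B6 - X6 - DC: 8+20+15+9+16+10 = 78
DC - Y5 - Z3 - U5 - X6 - B6 - DC: 8+20+15+13+16+6 = 78
DC - Y5 - B6 - Z3 - X6 - U5 - DC: 8+10+18+22+13+3 = 74
DC - Y5 - B6 - Z3 - U5 - X6 - DC: 8+10+18+15+13+10 = 74
DC - Y5 - B6 - X6 - Z3 - U5 - DC: 8+10+16+22+15+3 = 74
DC - Y5 - B6 - X6 - U5 - Z3 - DC: 8+10+16+13+15+12 = 74
DC - Y5 - B6 - U5 - Z3 - X6 - DC: 8+10+9+15+22+10 = 74
DC - Y5 - B6 - U5 - X6 - Z3 - DC: 8+10+9+13+22+12 = 74
DC - Y5 - X6 - Z3 - B6 - U5 - DC: 8+18+22+18+9+3 = 78
DC - Y5 - X6 - Z3 - U5 - B6 - DC: 8+18+22+15+9+6 = 78
… (46 more)
DC - Z3 - B6 - Y5 - U5 - X6 - DC: 12+18+10+5+13+10 = 68  ← best
The minimum is 68.
One optimal route: DC → Z3 → B6 → Y5 → U5 → X6 → DC (or its reverse).

Shortest round trip = 68 blocks.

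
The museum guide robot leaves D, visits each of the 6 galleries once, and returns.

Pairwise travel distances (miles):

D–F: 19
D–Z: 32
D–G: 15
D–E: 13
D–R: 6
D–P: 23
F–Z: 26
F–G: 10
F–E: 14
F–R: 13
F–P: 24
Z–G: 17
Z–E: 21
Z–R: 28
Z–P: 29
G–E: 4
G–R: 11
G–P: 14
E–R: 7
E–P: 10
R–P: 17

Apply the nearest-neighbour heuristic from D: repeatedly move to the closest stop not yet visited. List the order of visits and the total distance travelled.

D → [R:6 / E:13 / G:15 / F:19 / P:23 / Z:32] → R (6)
R → [E:7 / G:11 / F:13 / P:17 / Z:28] → E (7)
E → [G:4 / P:10 / F:14 / Z:21] → G (4)
G → [F:10 / P:14 / Z:17] → F (10)
F → [P:24 / Z:26] → P (24)
P → [Z:29] → Z (29)
Return Z→D: 32.
Total = 6 + 7 + 4 + 10 + 24 + 29 + 32 = 112.

Total distance 112 miles via the nearest-neighbour route D → R → E → G → F → P → Z → D.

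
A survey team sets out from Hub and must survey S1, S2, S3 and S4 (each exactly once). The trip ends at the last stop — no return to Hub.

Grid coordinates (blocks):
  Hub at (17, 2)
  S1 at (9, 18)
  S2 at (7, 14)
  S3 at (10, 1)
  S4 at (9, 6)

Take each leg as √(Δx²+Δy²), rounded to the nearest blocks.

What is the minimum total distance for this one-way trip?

Minimum one-way distance = 24 blocks.

There are 4! = 24 possible orderings.
Hub → S1 → S2 → S3 → S4: 18+4+13+5 = 40
Hub → S1 → S2 → S4 → S3: 18+4+8+5 = 35
Hub → S1 → S3 → S2 → S4: 18+17+13+8 = 56
Hub → S1 → S3 → S4 → S2: 18+17+5+8 = 48
Hub → S1 → S4 → S2 → S3: 18+12+8+13 = 51
Hub → S1 → S4 → S3 → S2: 18+12+5+13 = 48
Hub → S2 → S1 → S3 → S4: 16+4+17+5 = 42
Hub → S2 → S1 → S4 → S3: 16+4+12+5 = 37
Hub → S2 → S3 → S1 → S4: 16+13+17+12 = 58
Hub → S2 → S3 → S4 → S1: 16+13+5+12 = 46
Hub → S2 → S4 → S1 → S3: 16+8+12+17 = 53
Hub → S2 → S4 → S3 → S1: 16+8+5+17 = 46
Hub → S3 → S1 → S2 → S4: 7+17+4+8 = 36
Hub → S3 → S1 → S4 → S2: 7+17+12+8 = 44
… (10 more)
Hub → S3 → S4 → S2 → S1: 7+5+8+4 = 24  ← best
The minimum is 24.
One shortest path: Hub → S3 → S4 → S2 → S1.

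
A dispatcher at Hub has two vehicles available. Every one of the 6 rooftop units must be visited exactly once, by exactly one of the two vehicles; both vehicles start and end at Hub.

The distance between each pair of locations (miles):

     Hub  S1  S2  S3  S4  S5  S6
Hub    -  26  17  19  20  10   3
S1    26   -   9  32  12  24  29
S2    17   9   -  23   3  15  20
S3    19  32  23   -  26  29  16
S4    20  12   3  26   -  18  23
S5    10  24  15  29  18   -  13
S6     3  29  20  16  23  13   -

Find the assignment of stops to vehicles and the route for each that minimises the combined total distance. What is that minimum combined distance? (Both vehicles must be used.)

97 miles — the smallest possible combined total.

There are 2^5 − 1 = 31 ways to divide the 6 stops into two non-empty groups. For each, the best each vehicle can do is its own shortest tour through its group:
  {S1} + {S2, S3, S4, S5, S6}: 52 + 73 = 125
  {S2} + {S1, S3, S4, S5, S6}: 34 + 91 = 125
  {S1, S2} + {S3, S4, S5, S6}: 52 + 73 = 125
  {S3} + {S1, S2, S4, S5, S6}: 38 + 72 = 110
  {S1, S3} + {S2, S4, S5, S6}: 77 + 54 = 131
  {S2, S3} + {S1, S4, S5, S6}: 59 + 72 = 131
  … (31 splits in total)
  {S1, S2, S3, S4, S5} + {S6}: 91 + 6 = 97  ← best
Best: vehicle 1 Hub → S3 → S1 → S2 → S4 → S5 → Hub = 91; vehicle 2 Hub → S6 → Hub = 6; combined 97.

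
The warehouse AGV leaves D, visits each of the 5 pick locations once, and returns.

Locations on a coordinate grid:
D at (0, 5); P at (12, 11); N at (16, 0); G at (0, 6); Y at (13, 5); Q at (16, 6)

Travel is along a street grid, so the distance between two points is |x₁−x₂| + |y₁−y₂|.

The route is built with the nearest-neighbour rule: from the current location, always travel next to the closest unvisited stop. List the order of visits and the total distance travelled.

At D the remaining stops are G 1, Y 13, Q 17, P 18, N 21; go to G.
At G the remaining stops are Y 14, Q 16, P 17, N 22; go to Y.
At Y the remaining stops are Q 4, P 7, N 8; go to Q.
At Q the remaining stops are N 6, P 9; go to N.
At N the remaining stops are P 15; go to P.
Return P→D: 18.
Total = 1 + 14 + 4 + 6 + 15 + 18 = 58.

Total distance 58 via the nearest-neighbour route D → G → Y → Q → N → P → D.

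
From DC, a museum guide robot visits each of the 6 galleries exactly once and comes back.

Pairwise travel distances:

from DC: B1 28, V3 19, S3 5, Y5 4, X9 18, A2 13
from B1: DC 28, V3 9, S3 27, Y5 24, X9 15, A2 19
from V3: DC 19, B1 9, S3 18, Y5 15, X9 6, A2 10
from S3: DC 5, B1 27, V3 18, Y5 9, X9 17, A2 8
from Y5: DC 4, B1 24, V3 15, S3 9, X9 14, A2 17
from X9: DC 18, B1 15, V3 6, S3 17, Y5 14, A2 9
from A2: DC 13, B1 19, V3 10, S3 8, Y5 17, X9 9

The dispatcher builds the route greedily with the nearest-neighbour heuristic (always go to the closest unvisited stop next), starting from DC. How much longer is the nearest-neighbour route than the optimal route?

From DC: Y5=4, S3=5, A2=13, X9=18, V3=19, B1=28 → choose Y5 (4).
From Y5: S3=9, X9=14, V3=15, A2=17, B1=24 → choose S3 (9).
From S3: A2=8, X9=17, V3=18, B1=27 → choose A2 (8).
From A2: X9=9, V3=10, B1=19 → choose X9 (9).
From X9: V3=6, B1=15 → choose V3 (6).
From V3: B1=9 → choose B1 (9).
NN route DC → Y5 → S3 → A2 → X9 → V3 → B1 → DC costs 73.
Optimal: DC → S3 → A2 → B1 → V3 → X9 → Y5 → DC costs 65 (by enumerating all 360 distinct tours).
Excess = 73 − 65 = 8.

8 longer than the optimal tour.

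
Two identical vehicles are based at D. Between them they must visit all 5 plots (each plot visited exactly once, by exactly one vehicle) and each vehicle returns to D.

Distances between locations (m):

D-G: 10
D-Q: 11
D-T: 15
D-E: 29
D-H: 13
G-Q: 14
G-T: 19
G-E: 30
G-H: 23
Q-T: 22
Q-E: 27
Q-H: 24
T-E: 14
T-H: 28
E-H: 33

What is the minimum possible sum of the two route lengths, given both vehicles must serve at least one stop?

There are 2^4 − 1 = 15 ways to divide the 5 stops into two non-empty groups. For each, the best each vehicle can do is its own shortest tour through its group:
  {G} + {Q, T, E, H}: 20 + 93 = 113
  {Q} + {G, T, E, H}: 22 + 89 = 111
  {G, Q} + {T, E, H}: 35 + 75 = 110
  {T} + {G, Q, E, H}: 30 + 97 = 127
  {G, T} + {Q, E, H}: 44 + 84 = 128
  {Q, T} + {G, E, H}: 48 + 86 = 134
  … (15 splits in total)
  {G, Q, T, E} + {H}: 80 + 26 = 106  ← best
Best: vehicle 1 D → G → Q → E → T → D = 80; vehicle 2 D → H → D = 26; combined 106.

Minimum combined distance: 106 m.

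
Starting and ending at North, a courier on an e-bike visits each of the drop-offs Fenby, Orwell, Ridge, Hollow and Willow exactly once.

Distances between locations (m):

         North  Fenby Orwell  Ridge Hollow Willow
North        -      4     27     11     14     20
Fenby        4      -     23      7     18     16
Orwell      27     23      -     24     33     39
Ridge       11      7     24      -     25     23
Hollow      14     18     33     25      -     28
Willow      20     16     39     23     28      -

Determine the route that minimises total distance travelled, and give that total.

Minimum total distance: 114 m.

There are 60 distinct closed tours to check (reversals are equivalent).
North→Fenby→Orwell→Ridge→Hollow→Willow→North: 4+23+24+25+28+20 = 124
North→Fenby→Orwell→Ridge→Willow→Hollow→North: 4+23+24+23+28+14 = 116
North→Fenby→Orwell→Hollow→Ridge→Willow→North: 4+23+33+25+23+20 = 128
North→Fenby→Orwell→Hollow→Willow→Ridge→North: 4+23+33+28+23+11 = 122
North→Fenby→Orwell→Willow→Ridge→Hollow→North: 4+23+39+23+25+14 = 128
North→Fenby→Orwell→Willow→Hollow→Ridge→North: 4+23+39+28+25+11 = 130
North→Fenby→Ridge→Orwell→Hollow→Willow→North: 4+7+24+33+28+20 = 116
North→Fenby→Ridge→Orwell→Willow→Hollow→North: 4+7+24+39+28+14 = 116
North→Fenby→Ridge→Hollow→Orwell→Willow→North: 4+7+25+33+39+20 = 128
North→Fenby→Ridge→Hollow→Willow→Orwell→North: 4+7+25+28+39+27 = 130
North→Fenby→Ridge→Willow→Orwell→Hollow→North: 4+7+23+39+33+14 = 120
North→Fenby→Ridge→Willow→Hollow→Orwell→North: 4+7+23+28+33+27 = 122
North→Fenby→Hollow→Orwell→Ridge→Willow→North: 4+18+33+24+23+20 = 122
North→Fenby→Hollow→Orwell→Willow→Ridge→North: 4+18+33+39+23+11 = 128
… (46 more)
North→Fenby→Willow→Ridge→Orwell→Hollow→North: 4+16+23+24+33+14 = 114  ← best
The minimum is 114.
One optimal route: North → Fenby → Willow → Ridge → Orwell → Hollow → North (or its reverse).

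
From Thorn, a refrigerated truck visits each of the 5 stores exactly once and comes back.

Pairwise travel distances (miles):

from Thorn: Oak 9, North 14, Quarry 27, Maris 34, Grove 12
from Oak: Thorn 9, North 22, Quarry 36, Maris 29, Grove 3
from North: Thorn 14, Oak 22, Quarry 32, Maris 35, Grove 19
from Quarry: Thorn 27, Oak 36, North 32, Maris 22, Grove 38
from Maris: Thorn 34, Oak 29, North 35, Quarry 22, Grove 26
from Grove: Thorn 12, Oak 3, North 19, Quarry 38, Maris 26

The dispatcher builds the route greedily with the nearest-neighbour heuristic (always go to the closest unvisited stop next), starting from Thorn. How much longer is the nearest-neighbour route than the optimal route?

From Thorn: Oak=9, Grove=12, North=14, Quarry=27, Maris=34 → choose Oak (9).
From Oak: Grove=3, North=22, Maris=29, Quarry=36 → choose Grove (3).
From Grove: North=19, Maris=26, Quarry=38 → choose North (19).
From North: Quarry=32, Maris=35 → choose Quarry (32).
From Quarry: Maris=22 → choose Maris (22).
NN route Thorn → Oak → Grove → North → Quarry → Maris → Thorn costs 119.
Optimal: Thorn → Oak → Grove → Maris → Quarry → North → Thorn costs 106 (by enumerating all 60 distinct tours).
Excess = 119 − 106 = 13.

Excess over optimum: 13 miles.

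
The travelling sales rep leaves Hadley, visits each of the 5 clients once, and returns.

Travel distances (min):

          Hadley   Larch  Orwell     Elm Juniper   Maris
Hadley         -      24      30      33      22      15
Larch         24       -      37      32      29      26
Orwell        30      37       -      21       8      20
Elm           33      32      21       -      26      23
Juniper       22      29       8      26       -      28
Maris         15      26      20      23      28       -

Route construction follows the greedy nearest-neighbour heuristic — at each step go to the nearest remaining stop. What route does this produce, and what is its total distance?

From Hadley: distances to unvisited — Maris=15, Juniper=22, Larch=24, Orwell=30, Elm=33. Nearest is Maris (15).
From Maris: distances to unvisited — Orwell=20, Elm=23, Larch=26, Juniper=28. Nearest is Orwell (20).
From Orwell: distances to unvisited — Juniper=8, Elm=21, Larch=37. Nearest is Juniper (8).
From Juniper: distances to unvisited — Elm=26, Larch=29. Nearest is Elm (26).
From Elm: distances to unvisited — Larch=32. Nearest is Larch (32).
Return Larch→Hadley: 24.
Total = 15 + 20 + 8 + 26 + 32 + 24 = 125.

Total distance 125 min via the nearest-neighbour route Hadley → Maris → Orwell → Juniper → Elm → Larch → Hadley.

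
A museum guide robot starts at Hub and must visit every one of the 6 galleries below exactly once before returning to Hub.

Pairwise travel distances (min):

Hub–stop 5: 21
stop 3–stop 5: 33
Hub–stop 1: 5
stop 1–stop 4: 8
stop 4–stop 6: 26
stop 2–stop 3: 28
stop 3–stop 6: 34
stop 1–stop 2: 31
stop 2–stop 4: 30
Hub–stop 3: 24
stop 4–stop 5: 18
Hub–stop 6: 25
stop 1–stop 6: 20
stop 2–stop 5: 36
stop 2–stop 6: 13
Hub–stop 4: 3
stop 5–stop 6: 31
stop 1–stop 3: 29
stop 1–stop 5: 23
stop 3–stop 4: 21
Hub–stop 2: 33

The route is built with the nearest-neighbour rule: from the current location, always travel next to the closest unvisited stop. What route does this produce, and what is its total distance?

At Hub the remaining stops are stop 4 3, stop 1 5, stop 5 21, stop 3 24, stop 6 25, stop 2 33; go to stop 4.
At stop 4 the remaining stops are stop 1 8, stop 5 18, stop 3 21, stop 6 26, stop 2 30; go to stop 1.
At stop 1 the remaining stops are stop 6 20, stop 5 23, stop 3 29, stop 2 31; go to stop 6.
At stop 6 the remaining stops are stop 2 13, stop 5 31, stop 3 34; go to stop 2.
At stop 2 the remaining stops are stop 3 28, stop 5 36; go to stop 3.
At stop 3 the remaining stops are stop 5 33; go to stop 5.
Return stop 5→Hub: 21.
Total = 3 + 8 + 20 + 13 + 28 + 33 + 21 = 126.

Total distance 126 min via the nearest-neighbour route Hub → stop 4 → stop 1 → stop 6 → stop 2 → stop 3 → stop 5 → Hub.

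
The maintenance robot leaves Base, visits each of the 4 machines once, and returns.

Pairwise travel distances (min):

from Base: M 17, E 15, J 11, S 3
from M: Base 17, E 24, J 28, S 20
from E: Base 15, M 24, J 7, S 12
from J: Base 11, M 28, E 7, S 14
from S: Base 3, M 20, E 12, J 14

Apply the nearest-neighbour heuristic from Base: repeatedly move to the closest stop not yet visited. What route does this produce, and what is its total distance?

Nearest-neighbour total = 67 min; route Base → S → E → J → M → Base.

Base → [S:3 / J:11 / E:15 / M:17] → S (3)
S → [E:12 / J:14 / M:20] → E (12)
E → [J:7 / M:24] → J (7)
J → [M:28] → M (28)
Return M→Base: 17.
Total = 3 + 12 + 7 + 28 + 17 = 67.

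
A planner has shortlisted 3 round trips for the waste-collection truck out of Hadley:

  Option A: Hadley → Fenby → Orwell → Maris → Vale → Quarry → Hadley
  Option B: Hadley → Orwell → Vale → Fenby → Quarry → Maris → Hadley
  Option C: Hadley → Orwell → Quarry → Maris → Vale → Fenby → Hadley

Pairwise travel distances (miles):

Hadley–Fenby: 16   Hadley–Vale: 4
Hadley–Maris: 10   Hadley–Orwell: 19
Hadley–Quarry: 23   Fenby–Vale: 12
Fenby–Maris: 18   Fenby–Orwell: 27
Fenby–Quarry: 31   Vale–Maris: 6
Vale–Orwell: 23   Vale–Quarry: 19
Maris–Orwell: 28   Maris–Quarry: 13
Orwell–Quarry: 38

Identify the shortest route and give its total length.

Shortest is Option C, total 104 miles.

Option A: 16 + 27 + 28 + 6 + 19 + 23 = 119
Option B: 19 + 23 + 12 + 31 + 13 + 10 = 108
Option C: 19 + 38 + 13 + 6 + 12 + 16 = 104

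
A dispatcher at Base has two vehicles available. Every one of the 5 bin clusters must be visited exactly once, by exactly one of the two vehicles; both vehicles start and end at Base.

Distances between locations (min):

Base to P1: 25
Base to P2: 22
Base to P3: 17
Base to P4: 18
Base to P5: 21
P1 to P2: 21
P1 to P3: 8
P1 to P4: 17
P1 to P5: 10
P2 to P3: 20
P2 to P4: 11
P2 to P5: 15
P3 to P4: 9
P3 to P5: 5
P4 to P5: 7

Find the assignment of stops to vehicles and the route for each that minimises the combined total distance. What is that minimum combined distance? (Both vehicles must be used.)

Try each way of splitting the stops between the two vehicles (each non-empty) and, for each split, find the best tour for each vehicle:
  {P1} + {P2, P3, P4, P5}: 50 + 62 = 112
  {P2} + {P1, P3, P4, P5}: 44 + 60 = 104
  {P1, P2} + {P3, P4, P5}: 68 + 47 = 115
  {P3} + {P1, P2, P4, P5}: 34 + 75 = 109
  {P1, P3} + {P2, P4, P5}: 50 + 61 = 111
  {P2, P3} + {P1, P4, P5}: 59 + 60 = 119
  … (15 splits in total)
Best: vehicle 1 Base → P2 → Base = 44; vehicle 2 Base → P3 → P1 → P5 → P4 → Base = 60; combined 104.

Minimum combined distance: 104 min.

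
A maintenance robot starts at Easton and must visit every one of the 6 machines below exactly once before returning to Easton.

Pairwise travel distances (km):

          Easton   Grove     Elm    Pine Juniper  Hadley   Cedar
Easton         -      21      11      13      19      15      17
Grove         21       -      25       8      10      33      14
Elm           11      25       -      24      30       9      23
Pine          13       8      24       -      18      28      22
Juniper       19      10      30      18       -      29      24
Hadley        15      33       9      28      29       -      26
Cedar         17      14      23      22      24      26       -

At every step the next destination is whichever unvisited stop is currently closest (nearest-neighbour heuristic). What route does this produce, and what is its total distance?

105 km along Easton → Elm → Hadley → Cedar → Grove → Pine → Juniper → Easton.

At Easton the remaining stops are Elm 11, Pine 13, Hadley 15, Cedar 17, Juniper 19, Grove 21; go to Elm.
At Elm the remaining stops are Hadley 9, Cedar 23, Pine 24, Grove 25, Juniper 30; go to Hadley.
At Hadley the remaining stops are Cedar 26, Pine 28, Juniper 29, Grove 33; go to Cedar.
At Cedar the remaining stops are Grove 14, Pine 22, Juniper 24; go to Grove.
At Grove the remaining stops are Pine 8, Juniper 10; go to Pine.
At Pine the remaining stops are Juniper 18; go to Juniper.
Return Juniper→Easton: 19.
Total = 11 + 9 + 26 + 14 + 8 + 18 + 19 = 105.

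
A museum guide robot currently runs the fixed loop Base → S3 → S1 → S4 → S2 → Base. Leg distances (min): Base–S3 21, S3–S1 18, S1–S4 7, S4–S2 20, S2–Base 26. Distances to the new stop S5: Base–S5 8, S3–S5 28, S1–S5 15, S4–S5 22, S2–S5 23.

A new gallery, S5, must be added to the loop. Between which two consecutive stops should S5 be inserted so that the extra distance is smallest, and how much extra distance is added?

Adding 5 min by placing S5 on the S2–Base leg.

Insertion cost between consecutive stops i–j is d(i,S5) + d(S5,j) − d(i,j):
  between Base and S3: 8 + 28 − 21 = 15
  between S3 and S1: 28 + 15 − 18 = 25
  between S1 and S4: 15 + 22 − 7 = 30
  between S4 and S2: 22 + 23 − 20 = 25
  between S2 and Base: 23 + 8 − 26 = 5
Cheapest insertion is between S2 and Base, adding 5.
New total = 92 + 5 = 97.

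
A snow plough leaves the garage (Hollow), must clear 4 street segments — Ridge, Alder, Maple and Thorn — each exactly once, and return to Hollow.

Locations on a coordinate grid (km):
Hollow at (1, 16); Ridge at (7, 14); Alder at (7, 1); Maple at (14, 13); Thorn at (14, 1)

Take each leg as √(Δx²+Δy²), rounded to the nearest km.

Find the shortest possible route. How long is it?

Shortest round trip = 48 km.

With 4 stops there are 4!/2 = 12 distinct round trips (a route and its reverse cost the same).
Hollow-Ridge-Alder-Maple-Thorn-Hollow: 6+13+14+12+20 = 65
Hollow-Ridge-Alder-Thorn-Maple-Hollow: 6+13+7+12+13 = 51
Hollow-Ridge-Maple-Alder-Thorn-Hollow: 6+7+14+7+20 = 54
Hollow-Ridge-Maple-Thorn-Alder-Hollow: 6+7+12+7+16 = 48
Hollow-Ridge-Thorn-Alder-Maple-Hollow: 6+15+7+14+13 = 55
Hollow-Ridge-Thorn-Maple-Alder-Hollow: 6+15+12+14+16 = 63
Hollow-Alder-Ridge-Maple-Thorn-Hollow: 16+13+7+12+20 = 68
Hollow-Alder-Ridge-Thorn-Maple-Hollow: 16+13+15+12+13 = 69
Hollow-Alder-Maple-Ridge-Thorn-Hollow: 16+14+7+15+20 = 72
Hollow-Alder-Thorn-Ridge-Maple-Hollow: 16+7+15+7+13 = 58
Hollow-Maple-Ridge-Alder-Thorn-Hollow: 13+7+13+7+20 = 60
Hollow-Maple-Alder-Ridge-Thorn-Hollow: 13+14+13+15+20 = 75
The minimum is 48.
One optimal route: Hollow → Ridge → Maple → Thorn → Alder → Hollow (or its reverse).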